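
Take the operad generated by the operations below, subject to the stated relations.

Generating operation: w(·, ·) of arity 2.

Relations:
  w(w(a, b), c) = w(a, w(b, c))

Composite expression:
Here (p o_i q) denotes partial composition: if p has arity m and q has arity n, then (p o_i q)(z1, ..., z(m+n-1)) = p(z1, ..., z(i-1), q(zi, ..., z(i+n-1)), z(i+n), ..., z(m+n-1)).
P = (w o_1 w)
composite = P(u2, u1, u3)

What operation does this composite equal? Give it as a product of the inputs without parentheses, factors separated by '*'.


The w-tree's shape is irrelevant; the u-reading-order decides.
w(u2, u1) collapses to u2 * u1
w(w(u2, u1), u3) collapses to u2 * u1 * u3

u2 * u1 * u3


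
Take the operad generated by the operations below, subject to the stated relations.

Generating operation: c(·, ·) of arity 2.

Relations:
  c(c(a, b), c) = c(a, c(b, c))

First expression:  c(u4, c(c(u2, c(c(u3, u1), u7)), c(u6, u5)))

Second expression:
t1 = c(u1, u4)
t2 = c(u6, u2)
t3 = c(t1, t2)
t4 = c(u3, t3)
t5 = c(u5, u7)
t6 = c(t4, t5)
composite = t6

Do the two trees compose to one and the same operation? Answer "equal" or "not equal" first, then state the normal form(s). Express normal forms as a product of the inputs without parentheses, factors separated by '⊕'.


not equal; the first gives u4 ⊕ u2 ⊕ u3 ⊕ u1 ⊕ u7 ⊕ u6 ⊕ u5 and the second u3 ⊕ u1 ⊕ u4 ⊕ u6 ⊕ u2 ⊕ u5 ⊕ u7


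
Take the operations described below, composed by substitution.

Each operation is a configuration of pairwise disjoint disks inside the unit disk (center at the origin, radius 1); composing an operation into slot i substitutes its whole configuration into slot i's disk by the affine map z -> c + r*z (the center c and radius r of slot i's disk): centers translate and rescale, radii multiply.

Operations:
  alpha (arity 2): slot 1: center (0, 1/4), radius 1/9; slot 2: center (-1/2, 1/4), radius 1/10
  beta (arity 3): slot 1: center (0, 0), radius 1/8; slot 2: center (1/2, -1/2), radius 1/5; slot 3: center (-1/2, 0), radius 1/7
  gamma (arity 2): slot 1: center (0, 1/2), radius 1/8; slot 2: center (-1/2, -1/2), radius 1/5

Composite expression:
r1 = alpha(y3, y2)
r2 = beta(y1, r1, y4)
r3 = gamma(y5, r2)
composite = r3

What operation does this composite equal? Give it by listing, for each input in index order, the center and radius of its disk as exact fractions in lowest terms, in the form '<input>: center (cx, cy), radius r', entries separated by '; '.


Each y-disk chains the slot maps above it in gamma; radii multiply.
y5 passes through 1 substitution, ending at center (0, 1/2), radius 1/8
y1 passes through 2 substitutions, ending at center (-1/2, -1/2), radius 1/40
y3 passes through 3 substitutions, ending at center (-2/5, -59/100), radius 1/225
y2 passes through 3 substitutions, ending at center (-21/50, -59/100), radius 1/250
y4 passes through 2 substitutions, ending at center (-3/5, -1/2), radius 1/35

y1: center (-1/2, -1/2), radius 1/40; y2: center (-21/50, -59/100), radius 1/250; y3: center (-2/5, -59/100), radius 1/225; y4: center (-3/5, -1/2), radius 1/35; y5: center (0, 1/2), radius 1/8


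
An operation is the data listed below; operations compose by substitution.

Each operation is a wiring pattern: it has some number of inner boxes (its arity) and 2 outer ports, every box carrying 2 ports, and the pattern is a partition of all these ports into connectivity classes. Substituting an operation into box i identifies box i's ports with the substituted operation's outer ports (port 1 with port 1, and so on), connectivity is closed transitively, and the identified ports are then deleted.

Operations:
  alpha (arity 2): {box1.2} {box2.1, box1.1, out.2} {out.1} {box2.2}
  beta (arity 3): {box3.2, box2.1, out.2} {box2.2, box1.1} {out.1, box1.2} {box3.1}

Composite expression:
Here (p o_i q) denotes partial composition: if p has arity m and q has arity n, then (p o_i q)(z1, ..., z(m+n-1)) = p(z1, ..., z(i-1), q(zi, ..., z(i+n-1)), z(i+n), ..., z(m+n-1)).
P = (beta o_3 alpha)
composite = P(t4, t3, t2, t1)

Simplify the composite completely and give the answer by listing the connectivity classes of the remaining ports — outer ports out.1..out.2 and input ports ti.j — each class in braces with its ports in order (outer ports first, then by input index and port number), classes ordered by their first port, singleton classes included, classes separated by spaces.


{out.1, t4.2} {out.2, t1.1, t2.1, t3.1} {t1.2} {t2.2} {t3.2, t4.1}


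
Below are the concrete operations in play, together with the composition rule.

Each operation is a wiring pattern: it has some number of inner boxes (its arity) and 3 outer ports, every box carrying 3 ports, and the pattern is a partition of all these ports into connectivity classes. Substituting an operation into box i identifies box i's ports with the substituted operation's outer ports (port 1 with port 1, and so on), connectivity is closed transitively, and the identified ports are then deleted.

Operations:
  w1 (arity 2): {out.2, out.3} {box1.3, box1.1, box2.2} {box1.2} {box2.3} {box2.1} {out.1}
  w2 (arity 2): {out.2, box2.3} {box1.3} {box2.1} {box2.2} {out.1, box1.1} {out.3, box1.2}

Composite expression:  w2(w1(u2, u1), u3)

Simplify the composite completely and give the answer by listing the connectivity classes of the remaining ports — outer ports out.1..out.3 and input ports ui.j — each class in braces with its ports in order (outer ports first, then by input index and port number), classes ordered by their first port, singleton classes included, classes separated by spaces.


Reachability decides: close wires over w2-identified ports.
w1 over (u2, u1) gives {out.1} {out.2, out.3} {u1.1} {u1.2, u2.1, u2.3} {u1.3} {u2.2}, out.j being that stage's outer ports
w2 over (u2, u1, u3) gives {out.1} {out.2, u3.3} {out.3} {u1.1} {u1.2, u2.1, u2.3} {u1.3} {u2.2} {u3.1} {u3.2}, out.j being that stage's outer ports

{out.1} {out.2, u3.3} {out.3} {u1.1} {u1.2, u2.1, u2.3} {u1.3} {u2.2} {u3.1} {u3.2}


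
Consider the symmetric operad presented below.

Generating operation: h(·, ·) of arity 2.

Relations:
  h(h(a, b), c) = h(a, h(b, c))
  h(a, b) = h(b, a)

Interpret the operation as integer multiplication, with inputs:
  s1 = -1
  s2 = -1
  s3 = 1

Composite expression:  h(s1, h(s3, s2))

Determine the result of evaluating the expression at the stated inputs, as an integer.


1

h(s3, s2) = -1
h(s1, h(s3, s2)) = 1


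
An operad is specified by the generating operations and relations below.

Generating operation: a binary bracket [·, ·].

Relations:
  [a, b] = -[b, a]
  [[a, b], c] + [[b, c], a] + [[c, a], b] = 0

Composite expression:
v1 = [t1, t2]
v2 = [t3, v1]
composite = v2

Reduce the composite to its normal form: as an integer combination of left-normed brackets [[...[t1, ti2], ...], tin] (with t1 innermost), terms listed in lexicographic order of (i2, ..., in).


-[[t1, t2], t3]

Skip Jacobi rewriting: expand, keep t1-initial words, read off terms.
Composite bracket: [t3, [t1, t2]]
Under [a, b] = ab - ba we get 4 signed associative words (2^2 = 4).
Coefficients come from the t1-initial words:
  word t1t2t3 has sign -1, contributing -[[t1, t2], t3]


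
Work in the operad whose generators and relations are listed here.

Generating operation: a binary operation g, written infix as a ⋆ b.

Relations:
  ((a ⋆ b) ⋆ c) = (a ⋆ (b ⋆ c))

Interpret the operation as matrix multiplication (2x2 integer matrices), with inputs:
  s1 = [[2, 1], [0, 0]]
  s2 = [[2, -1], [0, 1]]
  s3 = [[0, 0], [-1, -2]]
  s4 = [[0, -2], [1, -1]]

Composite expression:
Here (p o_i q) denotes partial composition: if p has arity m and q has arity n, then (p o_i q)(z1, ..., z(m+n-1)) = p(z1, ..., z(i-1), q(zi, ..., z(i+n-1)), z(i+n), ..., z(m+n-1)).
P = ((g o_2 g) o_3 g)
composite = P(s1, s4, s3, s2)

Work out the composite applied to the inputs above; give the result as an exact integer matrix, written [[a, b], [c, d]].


[[10, 5], [0, 0]]

(s3 ⋆ s2) = [[0, 0], [-2, -1]]
(s4 ⋆ (s3 ⋆ s2)) = [[4, 2], [2, 1]]
(s1 ⋆ (s4 ⋆ (s3 ⋆ s2))) = [[10, 5], [0, 0]]


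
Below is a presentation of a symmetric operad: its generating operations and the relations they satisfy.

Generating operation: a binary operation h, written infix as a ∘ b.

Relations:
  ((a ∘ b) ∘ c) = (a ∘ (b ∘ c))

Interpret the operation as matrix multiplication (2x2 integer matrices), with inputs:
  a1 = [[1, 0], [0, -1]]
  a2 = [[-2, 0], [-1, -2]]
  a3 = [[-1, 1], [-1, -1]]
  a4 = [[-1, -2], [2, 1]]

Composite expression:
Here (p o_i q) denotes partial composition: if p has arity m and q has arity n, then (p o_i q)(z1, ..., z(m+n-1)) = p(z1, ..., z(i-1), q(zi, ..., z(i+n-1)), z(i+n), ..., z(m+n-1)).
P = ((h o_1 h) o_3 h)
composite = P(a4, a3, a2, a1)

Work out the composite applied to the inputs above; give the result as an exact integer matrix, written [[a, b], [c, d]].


[[-7, 2], [5, 2]]

(a4 ∘ a3) = [[3, 1], [-3, 1]]
(a2 ∘ a1) = [[-2, 0], [-1, 2]]
((a4 ∘ a3) ∘ (a2 ∘ a1)) = [[-7, 2], [5, 2]]


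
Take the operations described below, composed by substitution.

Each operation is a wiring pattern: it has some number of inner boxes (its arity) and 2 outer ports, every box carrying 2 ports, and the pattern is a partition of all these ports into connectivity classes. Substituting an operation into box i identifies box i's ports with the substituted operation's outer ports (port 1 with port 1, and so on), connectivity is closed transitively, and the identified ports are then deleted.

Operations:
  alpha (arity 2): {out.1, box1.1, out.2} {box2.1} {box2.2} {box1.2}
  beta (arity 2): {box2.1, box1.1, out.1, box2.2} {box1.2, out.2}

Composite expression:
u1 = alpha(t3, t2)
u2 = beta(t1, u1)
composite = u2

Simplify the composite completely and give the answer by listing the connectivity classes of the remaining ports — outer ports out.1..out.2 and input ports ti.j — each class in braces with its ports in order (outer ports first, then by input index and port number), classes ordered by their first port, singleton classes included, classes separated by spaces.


After gluing at beta, chains via deleted ports link the t-ports.
alpha over (t3, t2) gives {out.1, out.2, t3.1} {t2.1} {t2.2} {t3.2}, out.j being that stage's outer ports
beta over (t1, t3, t2) gives {out.1, t1.1, t3.1} {out.2, t1.2} {t2.1} {t2.2} {t3.2}, out.j being that stage's outer ports

{out.1, t1.1, t3.1} {out.2, t1.2} {t2.1} {t2.2} {t3.2}


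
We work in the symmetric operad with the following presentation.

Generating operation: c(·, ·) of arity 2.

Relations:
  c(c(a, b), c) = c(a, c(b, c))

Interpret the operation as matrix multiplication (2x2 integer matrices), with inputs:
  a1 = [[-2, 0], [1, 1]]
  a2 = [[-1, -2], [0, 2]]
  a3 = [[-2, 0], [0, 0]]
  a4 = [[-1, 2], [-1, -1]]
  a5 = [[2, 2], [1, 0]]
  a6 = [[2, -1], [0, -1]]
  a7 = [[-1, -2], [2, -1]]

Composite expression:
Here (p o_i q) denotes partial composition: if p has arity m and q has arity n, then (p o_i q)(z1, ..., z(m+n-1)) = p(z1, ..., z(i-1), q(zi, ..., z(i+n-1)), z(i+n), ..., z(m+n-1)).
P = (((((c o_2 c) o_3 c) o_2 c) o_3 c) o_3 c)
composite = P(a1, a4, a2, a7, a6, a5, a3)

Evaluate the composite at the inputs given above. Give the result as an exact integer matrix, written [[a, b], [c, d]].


[[164, 0], [-80, 0]]

c(a2, a7) = [[-3, 4], [4, -2]]
c(c(a2, a7), a6) = [[-6, -1], [8, -2]]
c(a4, c(c(a2, a7), a6)) = [[22, -3], [-2, 3]]
c(a5, a3) = [[-4, 0], [-2, 0]]
c(c(a4, c(c(a2, a7), a6)), c(a5, a3)) = [[-82, 0], [2, 0]]
c(a1, c(c(a4, c(c(a2, a7), a6)), c(a5, a3))) = [[164, 0], [-80, 0]]


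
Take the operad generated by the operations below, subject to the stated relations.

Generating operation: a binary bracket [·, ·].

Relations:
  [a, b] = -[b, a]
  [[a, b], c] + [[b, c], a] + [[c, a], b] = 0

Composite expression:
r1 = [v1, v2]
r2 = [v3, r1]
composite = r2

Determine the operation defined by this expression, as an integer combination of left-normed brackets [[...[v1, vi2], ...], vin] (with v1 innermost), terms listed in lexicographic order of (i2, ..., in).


-[[v1, v2], v3]

Expand each bracket as ab - ba; the v1-initial words give the coefficients.
Composite bracket: [v3, [v1, v2]]
The bracket unfolds into 4 signed words via [a, b] = ab - ba (2^2 = 4).
Keep just the words that open with v1:
  the word v1v2v3 carries sign -1 and contributes -[[v1, v2], v3]


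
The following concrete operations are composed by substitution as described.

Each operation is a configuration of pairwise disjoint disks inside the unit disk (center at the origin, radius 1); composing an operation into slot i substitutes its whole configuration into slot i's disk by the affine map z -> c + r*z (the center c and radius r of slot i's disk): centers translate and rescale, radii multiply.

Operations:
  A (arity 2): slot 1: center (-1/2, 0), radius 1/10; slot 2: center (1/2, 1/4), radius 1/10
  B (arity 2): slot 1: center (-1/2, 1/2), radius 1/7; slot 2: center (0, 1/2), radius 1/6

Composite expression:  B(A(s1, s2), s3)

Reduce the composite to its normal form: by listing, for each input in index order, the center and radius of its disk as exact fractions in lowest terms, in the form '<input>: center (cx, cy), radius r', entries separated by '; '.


s1: center (-4/7, 1/2), radius 1/70; s2: center (-3/7, 15/28), radius 1/70; s3: center (0, 1/2), radius 1/6


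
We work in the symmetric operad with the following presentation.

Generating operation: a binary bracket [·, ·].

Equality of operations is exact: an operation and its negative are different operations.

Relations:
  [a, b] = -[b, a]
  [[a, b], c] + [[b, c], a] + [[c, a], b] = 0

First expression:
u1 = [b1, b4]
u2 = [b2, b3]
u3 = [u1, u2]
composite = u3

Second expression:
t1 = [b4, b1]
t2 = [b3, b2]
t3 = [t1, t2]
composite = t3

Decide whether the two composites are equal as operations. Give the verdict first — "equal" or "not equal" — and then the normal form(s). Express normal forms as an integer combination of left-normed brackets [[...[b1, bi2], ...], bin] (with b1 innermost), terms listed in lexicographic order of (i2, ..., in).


equal; the common form is [[[b1, b4], b2], b3] - [[[b1, b4], b3], b2]

The first expression, normalized: [[[b1, b4], b2], b3] - [[[b1, b4], b3], b2]
The second expression, normalized: [[[b1, b4], b2], b3] - [[[b1, b4], b3], b2]
Both agree, so they are equal.


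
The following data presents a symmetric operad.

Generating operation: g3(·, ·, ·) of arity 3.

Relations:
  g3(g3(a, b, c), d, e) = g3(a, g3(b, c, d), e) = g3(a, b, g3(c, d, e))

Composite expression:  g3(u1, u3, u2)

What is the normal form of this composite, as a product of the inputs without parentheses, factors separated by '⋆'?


u1 ⋆ u3 ⋆ u2

Key point: g3 is associative — brackets drop, the u-order remains.
g3(u1, u3, u2) collapses to u1 ⋆ u3 ⋆ u2


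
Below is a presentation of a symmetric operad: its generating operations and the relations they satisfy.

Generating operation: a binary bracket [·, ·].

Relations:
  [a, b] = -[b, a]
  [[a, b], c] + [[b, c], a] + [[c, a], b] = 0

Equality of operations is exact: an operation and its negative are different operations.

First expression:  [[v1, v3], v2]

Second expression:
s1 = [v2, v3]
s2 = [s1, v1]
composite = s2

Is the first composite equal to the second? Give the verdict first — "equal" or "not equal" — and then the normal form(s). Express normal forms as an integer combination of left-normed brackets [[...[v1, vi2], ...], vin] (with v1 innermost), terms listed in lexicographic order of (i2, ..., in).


not equal: they reduce to [[v1, v3], v2] and -[[v1, v2], v3] + [[v1, v3], v2]

The first expression, normalized: [[v1, v3], v2]
The second expression, normalized: -[[v1, v2], v3] + [[v1, v3], v2]
Distinct normal forms: not equal.


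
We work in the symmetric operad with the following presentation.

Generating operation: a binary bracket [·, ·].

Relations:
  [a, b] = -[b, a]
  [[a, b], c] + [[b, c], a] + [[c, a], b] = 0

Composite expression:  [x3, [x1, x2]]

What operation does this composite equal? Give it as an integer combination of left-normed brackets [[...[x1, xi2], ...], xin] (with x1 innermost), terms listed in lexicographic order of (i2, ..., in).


Left-normed coefficients sit on the x1-initial expansion words.
Composite bracket: [x3, [x1, x2]]
Each bracket splits as ab - ba, giving 4 signed words (2^2 = 4).
The x1-initial words carry the normal form:
  word x1x2x3 has sign -1, contributing -[[x1, x2], x3]

-[[x1, x2], x3]


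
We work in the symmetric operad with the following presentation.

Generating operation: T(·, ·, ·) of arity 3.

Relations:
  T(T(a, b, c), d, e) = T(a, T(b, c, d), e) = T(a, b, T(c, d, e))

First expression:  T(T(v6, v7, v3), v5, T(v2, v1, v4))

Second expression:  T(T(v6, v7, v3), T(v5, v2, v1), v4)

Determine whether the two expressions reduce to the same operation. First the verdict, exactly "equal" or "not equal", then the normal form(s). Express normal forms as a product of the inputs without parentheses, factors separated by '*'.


Normal form of the first expression: v6 * v7 * v3 * v5 * v2 * v1 * v4
Normal form of the second expression: v6 * v7 * v3 * v5 * v2 * v1 * v4
Both agree, so they are equal.

equal: each reduces to v6 * v7 * v3 * v5 * v2 * v1 * v4


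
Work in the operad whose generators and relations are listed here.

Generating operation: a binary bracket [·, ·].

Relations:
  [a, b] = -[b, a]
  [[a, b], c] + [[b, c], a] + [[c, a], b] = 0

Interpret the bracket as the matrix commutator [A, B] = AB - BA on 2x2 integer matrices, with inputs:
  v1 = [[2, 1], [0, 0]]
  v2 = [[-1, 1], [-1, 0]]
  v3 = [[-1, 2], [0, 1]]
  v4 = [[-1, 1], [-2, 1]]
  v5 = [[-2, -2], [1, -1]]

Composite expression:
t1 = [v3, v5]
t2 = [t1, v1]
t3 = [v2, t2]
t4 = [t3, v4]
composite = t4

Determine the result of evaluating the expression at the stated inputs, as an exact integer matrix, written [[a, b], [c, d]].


[[-32, 16], [-32, 32]]


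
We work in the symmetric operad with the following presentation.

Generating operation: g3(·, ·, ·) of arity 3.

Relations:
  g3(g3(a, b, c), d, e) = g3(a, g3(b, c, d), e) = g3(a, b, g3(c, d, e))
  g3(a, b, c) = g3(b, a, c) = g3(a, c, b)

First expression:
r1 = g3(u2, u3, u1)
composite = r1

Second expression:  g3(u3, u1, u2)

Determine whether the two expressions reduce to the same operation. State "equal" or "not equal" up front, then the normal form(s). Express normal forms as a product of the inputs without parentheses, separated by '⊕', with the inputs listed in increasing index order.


Reducing the first expression gives u1 ⊕ u2 ⊕ u3
Reducing the second expression gives u1 ⊕ u2 ⊕ u3
The normal forms match — equal.

equal: each reduces to u1 ⊕ u2 ⊕ u3


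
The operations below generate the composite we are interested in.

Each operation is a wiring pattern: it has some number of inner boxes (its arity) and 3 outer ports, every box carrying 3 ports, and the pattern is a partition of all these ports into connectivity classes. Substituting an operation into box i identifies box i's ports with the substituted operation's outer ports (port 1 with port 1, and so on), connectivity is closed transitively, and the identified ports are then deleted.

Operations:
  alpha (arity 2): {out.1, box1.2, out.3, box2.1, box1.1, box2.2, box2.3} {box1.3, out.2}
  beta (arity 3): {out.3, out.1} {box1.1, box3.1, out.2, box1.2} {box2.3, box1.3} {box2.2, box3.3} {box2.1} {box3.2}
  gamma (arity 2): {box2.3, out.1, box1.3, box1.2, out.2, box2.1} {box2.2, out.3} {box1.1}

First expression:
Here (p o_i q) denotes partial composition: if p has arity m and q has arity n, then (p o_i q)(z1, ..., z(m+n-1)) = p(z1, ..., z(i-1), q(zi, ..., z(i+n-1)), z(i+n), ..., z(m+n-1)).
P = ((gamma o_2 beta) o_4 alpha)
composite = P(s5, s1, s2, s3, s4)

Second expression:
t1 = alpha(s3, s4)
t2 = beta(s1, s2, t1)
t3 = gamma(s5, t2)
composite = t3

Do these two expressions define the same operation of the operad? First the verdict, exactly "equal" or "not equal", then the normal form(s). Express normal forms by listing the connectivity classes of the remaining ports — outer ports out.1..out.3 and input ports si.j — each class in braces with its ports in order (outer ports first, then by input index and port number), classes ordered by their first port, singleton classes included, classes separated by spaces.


equal: each reduces to {out.1, out.2, s5.2, s5.3} {out.3, s1.1, s1.2, s2.2, s3.1, s3.2, s4.1, s4.2, s4.3} {s1.3, s2.3} {s2.1} {s3.3} {s5.1}

The first composite normalizes to {out.1, out.2, s5.2, s5.3} {out.3, s1.1, s1.2, s2.2, s3.1, s3.2, s4.1, s4.2, s4.3} {s1.3, s2.3} {s2.1} {s3.3} {s5.1}
The second composite normalizes to {out.1, out.2, s5.2, s5.3} {out.3, s1.1, s1.2, s2.2, s3.1, s3.2, s4.1, s4.2, s4.3} {s1.3, s2.3} {s2.1} {s3.3} {s5.1}
Same normal form: equal.


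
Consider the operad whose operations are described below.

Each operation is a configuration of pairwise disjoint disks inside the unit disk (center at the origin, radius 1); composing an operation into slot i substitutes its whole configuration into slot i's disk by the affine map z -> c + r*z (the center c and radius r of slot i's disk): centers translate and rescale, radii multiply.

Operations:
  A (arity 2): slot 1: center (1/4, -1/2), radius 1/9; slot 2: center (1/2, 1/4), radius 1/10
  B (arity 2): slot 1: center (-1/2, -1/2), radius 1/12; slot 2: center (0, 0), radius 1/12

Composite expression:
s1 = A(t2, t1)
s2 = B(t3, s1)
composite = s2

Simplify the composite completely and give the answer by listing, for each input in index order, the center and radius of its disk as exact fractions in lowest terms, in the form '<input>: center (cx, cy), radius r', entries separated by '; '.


t1: center (1/24, 1/48), radius 1/120; t2: center (1/48, -1/24), radius 1/108; t3: center (-1/2, -1/2), radius 1/12

Below B, radii multiply path by path; the t-disk centers shift.
input t3: applying the 1 nested substitution gives center (-1/2, -1/2), radius 1/12
input t2: applying the 2 nested substitutions gives center (1/48, -1/24), radius 1/108
input t1: applying the 2 nested substitutions gives center (1/24, 1/48), radius 1/120


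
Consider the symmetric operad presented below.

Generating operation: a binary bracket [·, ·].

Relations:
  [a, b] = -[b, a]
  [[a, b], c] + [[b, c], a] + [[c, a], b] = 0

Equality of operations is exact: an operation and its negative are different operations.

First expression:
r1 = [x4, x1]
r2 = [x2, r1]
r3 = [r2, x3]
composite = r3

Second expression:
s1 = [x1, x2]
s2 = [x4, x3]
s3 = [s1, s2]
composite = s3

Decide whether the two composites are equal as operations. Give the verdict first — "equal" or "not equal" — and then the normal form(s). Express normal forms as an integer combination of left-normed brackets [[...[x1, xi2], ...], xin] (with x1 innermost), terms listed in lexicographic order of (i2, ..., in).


not equal: they reduce to [[[x1, x4], x2], x3] and -[[[x1, x2], x3], x4] + [[[x1, x2], x4], x3]

In normal form, the first expression is [[[x1, x4], x2], x3]
In normal form, the second expression is -[[[x1, x2], x3], x4] + [[[x1, x2], x4], x3]
No match — not equal.


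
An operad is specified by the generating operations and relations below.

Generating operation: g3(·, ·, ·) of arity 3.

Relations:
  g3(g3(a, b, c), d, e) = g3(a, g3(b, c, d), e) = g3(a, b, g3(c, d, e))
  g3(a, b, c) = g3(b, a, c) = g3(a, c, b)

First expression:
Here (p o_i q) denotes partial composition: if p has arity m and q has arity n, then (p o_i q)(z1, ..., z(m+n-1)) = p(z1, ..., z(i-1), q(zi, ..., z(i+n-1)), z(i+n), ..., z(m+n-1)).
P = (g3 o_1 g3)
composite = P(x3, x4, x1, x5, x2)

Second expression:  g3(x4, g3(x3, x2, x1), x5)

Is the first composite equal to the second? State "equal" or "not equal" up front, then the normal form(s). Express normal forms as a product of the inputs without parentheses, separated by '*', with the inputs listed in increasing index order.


equal; both compose to x1 * x2 * x3 * x4 * x5

The first composite normalizes to x1 * x2 * x3 * x4 * x5
The second composite normalizes to x1 * x2 * x3 * x4 * x5
The forms coincide; equal.


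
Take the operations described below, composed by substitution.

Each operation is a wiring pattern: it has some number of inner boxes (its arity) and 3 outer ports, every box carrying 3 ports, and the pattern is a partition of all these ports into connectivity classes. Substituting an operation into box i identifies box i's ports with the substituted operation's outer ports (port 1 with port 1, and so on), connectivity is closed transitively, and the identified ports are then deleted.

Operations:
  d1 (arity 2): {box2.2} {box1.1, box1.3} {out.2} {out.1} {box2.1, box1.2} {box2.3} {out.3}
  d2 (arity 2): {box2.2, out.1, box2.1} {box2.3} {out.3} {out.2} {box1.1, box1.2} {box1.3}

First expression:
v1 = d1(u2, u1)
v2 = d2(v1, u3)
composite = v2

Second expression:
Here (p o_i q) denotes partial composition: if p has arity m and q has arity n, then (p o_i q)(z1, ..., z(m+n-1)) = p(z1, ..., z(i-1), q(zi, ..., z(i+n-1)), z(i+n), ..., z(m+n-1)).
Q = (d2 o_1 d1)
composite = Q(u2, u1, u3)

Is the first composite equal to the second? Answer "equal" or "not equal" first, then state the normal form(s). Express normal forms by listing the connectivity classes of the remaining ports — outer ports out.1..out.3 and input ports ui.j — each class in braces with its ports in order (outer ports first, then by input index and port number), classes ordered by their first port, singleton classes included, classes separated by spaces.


The first expression, normalized: {out.1, u3.1, u3.2} {out.2} {out.3} {u1.1, u2.2} {u1.2} {u1.3} {u2.1, u2.3} {u3.3}
The second expression, normalized: {out.1, u3.1, u3.2} {out.2} {out.3} {u1.1, u2.2} {u1.2} {u1.3} {u2.1, u2.3} {u3.3}
One common form — equal.

equal; the common form is {out.1, u3.1, u3.2} {out.2} {out.3} {u1.1, u2.2} {u1.2} {u1.3} {u2.1, u2.3} {u3.3}


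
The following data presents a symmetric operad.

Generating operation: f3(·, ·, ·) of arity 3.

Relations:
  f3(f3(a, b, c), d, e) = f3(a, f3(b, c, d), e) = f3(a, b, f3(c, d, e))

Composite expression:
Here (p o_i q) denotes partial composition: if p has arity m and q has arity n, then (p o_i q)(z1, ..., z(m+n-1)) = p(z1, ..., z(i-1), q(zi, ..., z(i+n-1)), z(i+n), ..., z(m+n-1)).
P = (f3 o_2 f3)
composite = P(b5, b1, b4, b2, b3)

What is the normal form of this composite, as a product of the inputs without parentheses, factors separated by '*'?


Key point: f3 is associative — brackets drop, the b-order remains.
f3(b1, b4, b2) collapses to b1 * b4 * b2
f3(b5, f3(b1, b4, b2), b3) collapses to b5 * b1 * b4 * b2 * b3

b5 * b1 * b4 * b2 * b3


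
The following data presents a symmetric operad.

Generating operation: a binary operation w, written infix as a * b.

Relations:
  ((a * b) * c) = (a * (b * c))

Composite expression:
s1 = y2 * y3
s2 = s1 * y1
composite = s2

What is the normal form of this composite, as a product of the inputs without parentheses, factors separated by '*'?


The w-tree's shape is irrelevant; the y-reading-order decides.
(y2 * y3) linearizes to y2 * y3
((y2 * y3) * y1) linearizes to y2 * y3 * y1

y2 * y3 * y1


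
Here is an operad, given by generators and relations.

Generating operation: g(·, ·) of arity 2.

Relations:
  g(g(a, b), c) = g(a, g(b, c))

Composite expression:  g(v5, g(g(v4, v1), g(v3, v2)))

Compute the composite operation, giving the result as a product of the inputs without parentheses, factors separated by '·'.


v5 · v4 · v1 · v3 · v2

Under associativity of g, the answer is the v's in reading order.
g(v4, v1) unparenthesizes to v4 · v1
g(v3, v2) unparenthesizes to v3 · v2
g(g(v4, v1), g(v3, v2)) unparenthesizes to v4 · v1 · v3 · v2
g(v5, g(g(v4, v1), g(v3, v2))) unparenthesizes to v5 · v4 · v1 · v3 · v2


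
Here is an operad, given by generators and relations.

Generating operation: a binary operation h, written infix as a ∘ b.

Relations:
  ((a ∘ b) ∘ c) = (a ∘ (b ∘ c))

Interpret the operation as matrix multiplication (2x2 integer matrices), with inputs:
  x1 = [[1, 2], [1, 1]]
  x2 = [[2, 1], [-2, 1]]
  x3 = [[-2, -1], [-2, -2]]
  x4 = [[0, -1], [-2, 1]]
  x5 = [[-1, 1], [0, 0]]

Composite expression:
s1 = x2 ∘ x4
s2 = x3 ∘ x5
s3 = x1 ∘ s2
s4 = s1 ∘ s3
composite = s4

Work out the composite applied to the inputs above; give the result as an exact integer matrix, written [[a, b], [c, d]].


[[-16, 16], [0, 0]]


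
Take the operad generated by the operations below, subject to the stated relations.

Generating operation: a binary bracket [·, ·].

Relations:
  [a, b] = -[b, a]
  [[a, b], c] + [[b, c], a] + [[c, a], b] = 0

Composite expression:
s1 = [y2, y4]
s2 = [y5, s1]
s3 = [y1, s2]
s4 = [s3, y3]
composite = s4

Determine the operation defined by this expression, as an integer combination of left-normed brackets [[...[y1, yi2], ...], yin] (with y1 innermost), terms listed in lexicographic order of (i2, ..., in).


In the tensor algebra, words opening y1 carry the y1-anchored form.
Composite bracket: [[y1, [y5, [y2, y4]]], y3]
Expanding via [a, b] = ab - ba: 16 signed words (2^4 = 16).
Coefficients come from the y1-initial words:
  sign of y1y2y4y5y3 is -1, so it contributes -[[[[y1, y2], y4], y5], y3]
  sign of y1y4y2y5y3 is +1, so it contributes +[[[[y1, y4], y2], y5], y3]
  sign of y1y5y2y4y3 is +1, so it contributes +[[[[y1, y5], y2], y4], y3]
  sign of y1y5y4y2y3 is -1, so it contributes -[[[[y1, y5], y4], y2], y3]

-[[[[y1, y2], y4], y5], y3] + [[[[y1, y4], y2], y5], y3] + [[[[y1, y5], y2], y4], y3] - [[[[y1, y5], y4], y2], y3]


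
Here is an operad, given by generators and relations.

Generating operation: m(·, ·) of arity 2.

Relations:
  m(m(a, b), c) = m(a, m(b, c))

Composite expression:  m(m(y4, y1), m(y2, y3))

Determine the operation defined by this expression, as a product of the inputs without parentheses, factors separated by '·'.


y4 · y1 · y2 · y3

Associativity of m dissolves the nesting; only the y-input order survives.
m(y4, y1) reduces to y4 · y1
m(y2, y3) reduces to y2 · y3
m(m(y4, y1), m(y2, y3)) reduces to y4 · y1 · y2 · y3


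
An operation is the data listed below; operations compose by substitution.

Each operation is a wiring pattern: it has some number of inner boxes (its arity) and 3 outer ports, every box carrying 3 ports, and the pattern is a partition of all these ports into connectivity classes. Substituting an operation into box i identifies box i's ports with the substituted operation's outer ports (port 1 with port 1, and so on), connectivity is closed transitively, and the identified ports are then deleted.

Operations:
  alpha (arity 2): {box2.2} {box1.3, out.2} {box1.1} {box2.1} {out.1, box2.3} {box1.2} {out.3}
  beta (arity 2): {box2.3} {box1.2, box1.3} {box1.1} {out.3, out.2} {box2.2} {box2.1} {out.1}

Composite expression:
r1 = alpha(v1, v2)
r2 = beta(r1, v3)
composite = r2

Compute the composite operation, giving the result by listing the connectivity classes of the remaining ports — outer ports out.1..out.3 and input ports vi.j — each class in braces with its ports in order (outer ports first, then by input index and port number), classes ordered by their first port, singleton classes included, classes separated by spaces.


Connectivity passes through glued beta-boundaries; trace each wire chain.
stage alpha: inputs (v1, v2), connectivity {out.1, v2.3} {out.2, v1.3} {out.3} {v1.1} {v1.2} {v2.1} {v2.2}, out.j its boundary
stage beta: inputs (v1, v2, v3), connectivity {out.1} {out.2, out.3} {v1.1} {v1.2} {v1.3} {v2.1} {v2.2} {v2.3} {v3.1} {v3.2} {v3.3}, out.j its boundary

{out.1} {out.2, out.3} {v1.1} {v1.2} {v1.3} {v2.1} {v2.2} {v2.3} {v3.1} {v3.2} {v3.3}


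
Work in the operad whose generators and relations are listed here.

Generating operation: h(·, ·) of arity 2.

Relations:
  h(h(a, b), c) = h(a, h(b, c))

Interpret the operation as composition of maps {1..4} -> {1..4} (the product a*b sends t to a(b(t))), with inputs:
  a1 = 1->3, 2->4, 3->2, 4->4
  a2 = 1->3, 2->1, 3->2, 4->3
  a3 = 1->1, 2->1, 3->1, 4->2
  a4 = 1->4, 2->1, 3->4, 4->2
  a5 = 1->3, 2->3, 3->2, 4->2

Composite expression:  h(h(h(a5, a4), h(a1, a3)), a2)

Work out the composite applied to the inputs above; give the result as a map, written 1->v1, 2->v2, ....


1->2, 2->2, 3->2, 4->2


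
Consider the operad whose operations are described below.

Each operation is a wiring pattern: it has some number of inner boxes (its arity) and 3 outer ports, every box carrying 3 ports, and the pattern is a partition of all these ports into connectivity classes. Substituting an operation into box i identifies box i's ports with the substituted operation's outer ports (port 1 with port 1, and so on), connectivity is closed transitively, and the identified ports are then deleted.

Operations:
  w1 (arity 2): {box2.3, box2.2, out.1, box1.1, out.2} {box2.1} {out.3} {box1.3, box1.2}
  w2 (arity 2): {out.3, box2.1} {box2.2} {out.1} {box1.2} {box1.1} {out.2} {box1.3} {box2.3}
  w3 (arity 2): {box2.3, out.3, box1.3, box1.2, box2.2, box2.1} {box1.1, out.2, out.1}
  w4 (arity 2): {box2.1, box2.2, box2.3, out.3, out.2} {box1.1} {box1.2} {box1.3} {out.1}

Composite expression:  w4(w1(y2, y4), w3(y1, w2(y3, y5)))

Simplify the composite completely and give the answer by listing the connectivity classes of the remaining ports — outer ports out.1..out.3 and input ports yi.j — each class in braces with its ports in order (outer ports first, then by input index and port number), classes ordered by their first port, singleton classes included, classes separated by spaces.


{out.1} {out.2, out.3, y1.1, y1.2, y1.3, y5.1} {y2.1, y4.2, y4.3} {y2.2, y2.3} {y3.1} {y3.2} {y3.3} {y4.1} {y5.2} {y5.3}

Reachability decides: close wires over w4-identified ports.
the subtree at w1 composes to {out.1, out.2, y2.1, y4.2, y4.3} {out.3} {y2.2, y2.3} {y4.1} on (y2, y4); out.j = own outer ports
the subtree at w2 composes to {out.1} {out.2} {out.3, y5.1} {y3.1} {y3.2} {y3.3} {y5.2} {y5.3} on (y3, y5); out.j = own outer ports
the subtree at w3 composes to {out.1, out.2, y1.1} {out.3, y1.2, y1.3, y5.1} {y3.1} {y3.2} {y3.3} {y5.2} {y5.3} on (y1, y3, y5); out.j = own outer ports
the subtree at w4 composes to {out.1} {out.2, out.3, y1.1, y1.2, y1.3, y5.1} {y2.1, y4.2, y4.3} {y2.2, y2.3} {y3.1} {y3.2} {y3.3} {y4.1} {y5.2} {y5.3} on (y2, y4, y1, y3, y5); out.j = own outer ports


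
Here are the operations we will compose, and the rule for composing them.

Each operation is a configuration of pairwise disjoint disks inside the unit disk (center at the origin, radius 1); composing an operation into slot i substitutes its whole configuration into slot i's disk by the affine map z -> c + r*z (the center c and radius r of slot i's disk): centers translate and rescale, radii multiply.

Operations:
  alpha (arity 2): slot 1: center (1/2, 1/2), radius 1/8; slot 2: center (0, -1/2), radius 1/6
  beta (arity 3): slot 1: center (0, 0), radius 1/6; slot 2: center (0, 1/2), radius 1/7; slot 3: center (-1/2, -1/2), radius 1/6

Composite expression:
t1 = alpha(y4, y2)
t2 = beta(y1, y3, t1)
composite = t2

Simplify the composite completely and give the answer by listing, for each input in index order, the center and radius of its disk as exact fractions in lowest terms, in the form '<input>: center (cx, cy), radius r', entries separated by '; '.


Affine substitution under beta: radii multiply and y-centers shift.
y1 passes through 1 substitution, ending at center (0, 0), radius 1/6
y3 passes through 1 substitution, ending at center (0, 1/2), radius 1/7
y4 passes through 2 substitutions, ending at center (-5/12, -5/12), radius 1/48
y2 passes through 2 substitutions, ending at center (-1/2, -7/12), radius 1/36

y1: center (0, 0), radius 1/6; y2: center (-1/2, -7/12), radius 1/36; y3: center (0, 1/2), radius 1/7; y4: center (-5/12, -5/12), radius 1/48


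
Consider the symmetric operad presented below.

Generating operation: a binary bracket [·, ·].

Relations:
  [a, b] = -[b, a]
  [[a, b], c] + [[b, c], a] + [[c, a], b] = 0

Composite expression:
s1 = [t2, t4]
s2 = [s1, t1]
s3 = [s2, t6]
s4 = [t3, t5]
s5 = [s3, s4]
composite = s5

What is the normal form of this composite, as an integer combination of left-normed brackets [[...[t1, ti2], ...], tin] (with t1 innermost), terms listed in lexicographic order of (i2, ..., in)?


-[[[[[t1, t2], t4], t6], t3], t5] + [[[[[t1, t2], t4], t6], t5], t3] + [[[[[t1, t4], t2], t6], t3], t5] - [[[[[t1, t4], t2], t6], t5], t3]

In the tensor algebra, words opening t1 carry the t1-anchored form.
Composite bracket: [[[[t2, t4], t1], t6], [t3, t5]]
Each bracket splits as ab - ba, giving 32 signed words (2^5 = 32).
Keep just the words that open with t1:
  sign of t1t2t4t6t3t5 is -1, so it contributes -[[[[[t1, t2], t4], t6], t3], t5]
  sign of t1t2t4t6t5t3 is +1, so it contributes +[[[[[t1, t2], t4], t6], t5], t3]
  sign of t1t4t2t6t3t5 is +1, so it contributes +[[[[[t1, t4], t2], t6], t3], t5]
  sign of t1t4t2t6t5t3 is -1, so it contributes -[[[[[t1, t4], t2], t6], t5], t3]


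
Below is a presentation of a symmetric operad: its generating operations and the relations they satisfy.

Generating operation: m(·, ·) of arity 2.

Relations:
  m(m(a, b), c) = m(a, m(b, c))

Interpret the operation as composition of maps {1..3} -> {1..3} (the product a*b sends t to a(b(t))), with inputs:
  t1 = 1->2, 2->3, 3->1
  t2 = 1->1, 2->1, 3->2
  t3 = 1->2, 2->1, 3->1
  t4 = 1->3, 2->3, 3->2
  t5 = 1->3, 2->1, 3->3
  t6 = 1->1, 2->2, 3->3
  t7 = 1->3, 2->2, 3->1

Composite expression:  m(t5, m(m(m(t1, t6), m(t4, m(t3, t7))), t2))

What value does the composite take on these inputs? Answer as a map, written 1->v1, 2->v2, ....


1->3, 2->3, 3->3

m(t1, t6) = 1->2, 2->3, 3->1
m(t3, t7) = 1->1, 2->1, 3->2
m(t4, m(t3, t7)) = 1->3, 2->3, 3->3
m(m(t1, t6), m(t4, m(t3, t7))) = 1->1, 2->1, 3->1
m(m(m(t1, t6), m(t4, m(t3, t7))), t2) = 1->1, 2->1, 3->1
m(t5, m(m(m(t1, t6), m(t4, m(t3, t7))), t2)) = 1->3, 2->3, 3->3


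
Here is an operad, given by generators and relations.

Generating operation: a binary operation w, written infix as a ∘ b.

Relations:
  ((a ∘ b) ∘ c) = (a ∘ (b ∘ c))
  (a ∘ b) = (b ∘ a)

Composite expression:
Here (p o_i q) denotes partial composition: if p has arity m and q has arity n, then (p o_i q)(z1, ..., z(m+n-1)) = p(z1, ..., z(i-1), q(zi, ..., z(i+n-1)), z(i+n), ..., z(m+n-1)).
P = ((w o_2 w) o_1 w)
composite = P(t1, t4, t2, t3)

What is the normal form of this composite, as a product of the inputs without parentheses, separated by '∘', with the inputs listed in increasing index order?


t1 ∘ t2 ∘ t3 ∘ t4

Both nesting and order wash out for w; what remains is which t's occur.
(t1 ∘ t4) spells out as t1 ∘ t4
(t2 ∘ t3) spells out as t2 ∘ t3
((t1 ∘ t4) ∘ (t2 ∘ t3)) spells out as t1 ∘ t4 ∘ t2 ∘ t3
rearranged into index order: t1 ∘ t2 ∘ t3 ∘ t4


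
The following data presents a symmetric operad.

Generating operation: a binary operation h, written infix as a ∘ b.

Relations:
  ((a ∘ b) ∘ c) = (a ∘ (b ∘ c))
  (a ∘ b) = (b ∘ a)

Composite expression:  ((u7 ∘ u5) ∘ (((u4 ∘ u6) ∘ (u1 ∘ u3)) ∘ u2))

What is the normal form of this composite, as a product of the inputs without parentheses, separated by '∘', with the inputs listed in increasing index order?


u1 ∘ u2 ∘ u3 ∘ u4 ∘ u5 ∘ u6 ∘ u7

With h associative and commutative, the u-input set is all that matters.
(u7 ∘ u5) flattens to u7 ∘ u5
(u4 ∘ u6) flattens to u4 ∘ u6
(u1 ∘ u3) flattens to u1 ∘ u3
((u4 ∘ u6) ∘ (u1 ∘ u3)) flattens to u4 ∘ u6 ∘ u1 ∘ u3
(((u4 ∘ u6) ∘ (u1 ∘ u3)) ∘ u2) flattens to u4 ∘ u6 ∘ u1 ∘ u3 ∘ u2
((u7 ∘ u5) ∘ (((u4 ∘ u6) ∘ (u1 ∘ u3)) ∘ u2)) flattens to u7 ∘ u5 ∘ u4 ∘ u6 ∘ u1 ∘ u3 ∘ u2
putting the inputs in ascending order: u1 ∘ u2 ∘ u3 ∘ u4 ∘ u5 ∘ u6 ∘ u7


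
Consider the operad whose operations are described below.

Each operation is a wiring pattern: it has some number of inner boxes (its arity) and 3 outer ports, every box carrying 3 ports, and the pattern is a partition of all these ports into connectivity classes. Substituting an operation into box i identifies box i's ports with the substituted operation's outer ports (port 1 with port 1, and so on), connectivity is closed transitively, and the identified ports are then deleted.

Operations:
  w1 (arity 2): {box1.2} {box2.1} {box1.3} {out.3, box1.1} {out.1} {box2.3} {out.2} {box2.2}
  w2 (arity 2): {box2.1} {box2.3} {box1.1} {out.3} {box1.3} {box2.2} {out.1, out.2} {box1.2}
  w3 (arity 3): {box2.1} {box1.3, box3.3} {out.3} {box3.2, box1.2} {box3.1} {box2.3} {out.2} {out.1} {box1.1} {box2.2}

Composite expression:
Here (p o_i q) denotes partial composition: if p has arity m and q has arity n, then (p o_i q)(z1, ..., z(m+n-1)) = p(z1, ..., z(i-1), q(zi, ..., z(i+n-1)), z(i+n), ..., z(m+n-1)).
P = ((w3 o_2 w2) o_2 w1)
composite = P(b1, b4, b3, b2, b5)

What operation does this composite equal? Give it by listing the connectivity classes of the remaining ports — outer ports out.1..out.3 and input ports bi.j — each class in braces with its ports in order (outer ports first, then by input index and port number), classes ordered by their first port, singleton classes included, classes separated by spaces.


{out.1} {out.2} {out.3} {b1.1} {b1.2, b5.2} {b1.3, b5.3} {b2.1} {b2.2} {b2.3} {b3.1} {b3.2} {b3.3} {b4.1} {b4.2} {b4.3} {b5.1}

Substituting into w3 glues patterns; closure does the rest.
the subtree at w1 composes to {out.1} {out.2} {out.3, b4.1} {b3.1} {b3.2} {b3.3} {b4.2} {b4.3} on (b4, b3); out.j = own outer ports
the subtree at w2 composes to {out.1, out.2} {out.3} {b2.1} {b2.2} {b2.3} {b3.1} {b3.2} {b3.3} {b4.1} {b4.2} {b4.3} on (b4, b3, b2); out.j = own outer ports
the subtree at w3 composes to {out.1} {out.2} {out.3} {b1.1} {b1.2, b5.2} {b1.3, b5.3} {b2.1} {b2.2} {b2.3} {b3.1} {b3.2} {b3.3} {b4.1} {b4.2} {b4.3} {b5.1} on (b1, b4, b3, b2, b5); out.j = own outer ports
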